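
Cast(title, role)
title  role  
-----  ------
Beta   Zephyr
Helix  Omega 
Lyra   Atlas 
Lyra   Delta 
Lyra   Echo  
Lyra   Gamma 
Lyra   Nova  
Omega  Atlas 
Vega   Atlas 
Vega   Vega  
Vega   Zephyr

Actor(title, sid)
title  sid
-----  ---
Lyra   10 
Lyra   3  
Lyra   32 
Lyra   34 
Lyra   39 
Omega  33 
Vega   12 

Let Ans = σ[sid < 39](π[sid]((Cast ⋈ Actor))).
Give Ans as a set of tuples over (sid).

Cast ⋈ Actor (natural join on title): {(Lyra, Atlas, 10), (Lyra, Atlas, 3), (Lyra, Atlas, 32), (Lyra, Atlas, 34), (Lyra, Atlas, 39), (Lyra, Delta, 10), (Lyra, Delta, 3), (Lyra, Delta, 32), (Lyra, Delta, 34), (Lyra, Delta, 39), (Lyra, Echo, 10), (Lyra, Echo, 3), (Lyra, Echo, 32), (Lyra, Echo, 34), (Lyra, Echo, 39), (Lyra, Gamma, 10), (Lyra, Gamma, 3), (Lyra, Gamma, 32), (Lyra, Gamma, 34), (Lyra, Gamma, 39), (Lyra, Nova, 10), (Lyra, Nova, 3), (Lyra, Nova, 32), (Lyra, Nova, 34), (Lyra, Nova, 39), (Omega, Atlas, 33), (Vega, Atlas, 12), (Vega, Vega, 12), (Vega, Zephyr, 12)}
π_{sid} gives {10, 12, 3, 32, 33, 34, 39} (22 duplicate(s) eliminated).
σ[sid < 39]: keep tuples satisfying sid < 39 → {10, 12, 3, 32, 33, 34}

{10, 12, 3, 32, 33, 34}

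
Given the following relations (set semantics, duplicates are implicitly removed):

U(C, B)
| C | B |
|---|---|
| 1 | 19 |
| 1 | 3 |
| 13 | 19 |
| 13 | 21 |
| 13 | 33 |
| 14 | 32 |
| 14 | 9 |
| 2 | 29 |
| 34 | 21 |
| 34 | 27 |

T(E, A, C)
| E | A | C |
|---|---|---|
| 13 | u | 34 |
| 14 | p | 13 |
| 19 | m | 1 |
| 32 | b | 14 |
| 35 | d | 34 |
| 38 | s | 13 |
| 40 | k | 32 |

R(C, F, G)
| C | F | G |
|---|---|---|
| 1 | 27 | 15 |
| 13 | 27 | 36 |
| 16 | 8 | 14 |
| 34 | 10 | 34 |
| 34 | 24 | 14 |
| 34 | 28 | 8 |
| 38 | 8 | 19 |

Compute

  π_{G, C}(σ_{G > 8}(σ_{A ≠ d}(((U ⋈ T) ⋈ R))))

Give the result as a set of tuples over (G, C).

{(14, 34), (15, 1), (34, 34), (36, 13)}

U ⋈ T (natural join on C): {(1, 19, 19, m), (1, 3, 19, m), (13, 19, 14, p), (13, 19, 38, s), (13, 21, 14, p), (13, 21, 38, s), (13, 33, 14, p), (13, 33, 38, s), (14, 32, 32, b), (14, 9, 32, b), (34, 21, 13, u), (34, 21, 35, d), (34, 27, 13, u), (34, 27, 35, d)}
(U ⋈ T) ⋈ R (natural join on C): {(1, 19, 19, m, 27, 15), (1, 3, 19, m, 27, 15), (13, 19, 14, p, 27, 36), (13, 19, 38, s, 27, 36), (13, 21, 14, p, 27, 36), (13, 21, 38, s, 27, 36), (13, 33, 14, p, 27, 36), (13, 33, 38, s, 27, 36), (34, 21, 13, u, 10, 34), (34, 21, 13, u, 24, 14), (34, 21, 13, u, 28, 8), (34, 21, 35, d, 10, 34), (34, 21, 35, d, 24, 14), (34, 21, 35, d, 28, 8), (34, 27, 13, u, 10, 34), (34, 27, 13, u, 24, 14), (34, 27, 13, u, 28, 8), (34, 27, 35, d, 10, 34), (34, 27, 35, d, 24, 14), (34, 27, 35, d, 28, 8)}
Apply σ_{A ≠ d}; surviving tuples: {(1, 19, 19, m, 27, 15), (1, 3, 19, m, 27, 15), (13, 19, 14, p, 27, 36), (13, 19, 38, s, 27, 36), (13, 21, 14, p, 27, 36), (13, 21, 38, s, 27, 36), (13, 33, 14, p, 27, 36), (13, 33, 38, s, 27, 36), (34, 21, 13, u, 10, 34), (34, 21, 13, u, 24, 14), (34, 21, 13, u, 28, 8), (34, 27, 13, u, 10, 34), (34, 27, 13, u, 24, 14), (34, 27, 13, u, 28, 8)}
Apply σ_{G > 8}; surviving tuples: {(1, 19, 19, m, 27, 15), (1, 3, 19, m, 27, 15), (13, 19, 14, p, 27, 36), (13, 19, 38, s, 27, 36), (13, 21, 14, p, 27, 36), (13, 21, 38, s, 27, 36), (13, 33, 14, p, 27, 36), (13, 33, 38, s, 27, 36), (34, 21, 13, u, 10, 34), (34, 21, 13, u, 24, 14), (34, 27, 13, u, 10, 34), (34, 27, 13, u, 24, 14)}
Keep only column(s) G, C (8 duplicate(s) eliminated): {(14, 34), (15, 1), (34, 34), (36, 13)}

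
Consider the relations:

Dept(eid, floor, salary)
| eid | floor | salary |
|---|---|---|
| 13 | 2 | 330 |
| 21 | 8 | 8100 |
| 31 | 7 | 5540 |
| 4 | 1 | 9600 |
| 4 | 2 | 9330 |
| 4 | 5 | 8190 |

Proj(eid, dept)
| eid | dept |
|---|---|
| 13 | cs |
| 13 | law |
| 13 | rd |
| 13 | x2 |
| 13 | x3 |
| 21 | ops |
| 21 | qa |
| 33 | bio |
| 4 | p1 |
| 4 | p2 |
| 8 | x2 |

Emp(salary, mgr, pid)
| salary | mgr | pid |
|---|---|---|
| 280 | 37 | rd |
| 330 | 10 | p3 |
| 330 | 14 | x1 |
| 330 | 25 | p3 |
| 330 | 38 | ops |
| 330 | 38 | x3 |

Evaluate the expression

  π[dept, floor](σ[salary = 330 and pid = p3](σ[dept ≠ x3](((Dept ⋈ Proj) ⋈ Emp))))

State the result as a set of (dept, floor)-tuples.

{(cs, 2), (law, 2), (rd, 2), (x2, 2)}

Dept ⋈ Proj (natural join on eid): {(13, 2, 330, cs), (13, 2, 330, law), (13, 2, 330, rd), (13, 2, 330, x2), (13, 2, 330, x3), (21, 8, 8100, ops), (21, 8, 8100, qa), (4, 1, 9600, p1), (4, 1, 9600, p2), (4, 2, 9330, p1), (4, 2, 9330, p2), (4, 5, 8190, p1), (4, 5, 8190, p2)}
(Dept ⋈ Proj) ⋈ Emp (natural join on salary): {(13, 2, 330, cs, 10, p3), (13, 2, 330, cs, 14, x1), (13, 2, 330, cs, 25, p3), (13, 2, 330, cs, 38, ops), (13, 2, 330, cs, 38, x3), (13, 2, 330, law, 10, p3), (13, 2, 330, law, 14, x1), (13, 2, 330, law, 25, p3), (13, 2, 330, law, 38, ops), (13, 2, 330, law, 38, x3), (13, 2, 330, rd, 10, p3), (13, 2, 330, rd, 14, x1), (13, 2, 330, rd, 25, p3), (13, 2, 330, rd, 38, ops), (13, 2, 330, rd, 38, x3), (13, 2, 330, x2, 10, p3), (13, 2, 330, x2, 14, x1), (13, 2, 330, x2, 25, p3), (13, 2, 330, x2, 38, ops), (13, 2, 330, x2, 38, x3), (13, 2, 330, x3, 10, p3), (13, 2, 330, x3, 14, x1), (13, 2, 330, x3, 25, p3), (13, 2, 330, x3, 38, ops), (13, 2, 330, x3, 38, x3)}
Apply σ_{dept ≠ x3}; surviving tuples: {(13, 2, 330, cs, 10, p3), (13, 2, 330, cs, 14, x1), (13, 2, 330, cs, 25, p3), (13, 2, 330, cs, 38, ops), (13, 2, 330, cs, 38, x3), (13, 2, 330, law, 10, p3), (13, 2, 330, law, 14, x1), (13, 2, 330, law, 25, p3), (13, 2, 330, law, 38, ops), (13, 2, 330, law, 38, x3), (13, 2, 330, rd, 10, p3), (13, 2, 330, rd, 14, x1), (13, 2, 330, rd, 25, p3), (13, 2, 330, rd, 38, ops), (13, 2, 330, rd, 38, x3), (13, 2, 330, x2, 10, p3), (13, 2, 330, x2, 14, x1), (13, 2, 330, x2, 25, p3), (13, 2, 330, x2, 38, ops), (13, 2, 330, x2, 38, x3)}
Apply σ_{salary = 330 and pid = p3}; surviving tuples: {(13, 2, 330, cs, 10, p3), (13, 2, 330, cs, 25, p3), (13, 2, 330, law, 10, p3), (13, 2, 330, law, 25, p3), (13, 2, 330, rd, 10, p3), (13, 2, 330, rd, 25, p3), (13, 2, 330, x2, 10, p3), (13, 2, 330, x2, 25, p3)}
Projecting to dept, floor (4 duplicate(s) eliminated): {(cs, 2), (law, 2), (rd, 2), (x2, 2)}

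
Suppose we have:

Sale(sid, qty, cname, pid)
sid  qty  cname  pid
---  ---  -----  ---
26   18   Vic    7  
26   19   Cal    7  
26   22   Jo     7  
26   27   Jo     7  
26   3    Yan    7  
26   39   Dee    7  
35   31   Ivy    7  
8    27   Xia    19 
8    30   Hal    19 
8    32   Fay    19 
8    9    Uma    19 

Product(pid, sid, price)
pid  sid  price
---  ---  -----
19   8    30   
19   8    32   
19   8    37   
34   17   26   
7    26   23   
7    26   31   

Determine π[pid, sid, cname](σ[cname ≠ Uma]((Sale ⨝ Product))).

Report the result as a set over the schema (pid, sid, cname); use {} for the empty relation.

Sale ⋈ Product (natural join on sid, pid): {(26, 18, Vic, 7, 23), (26, 18, Vic, 7, 31), (26, 19, Cal, 7, 23), (26, 19, Cal, 7, 31), (26, 22, Jo, 7, 23), (26, 22, Jo, 7, 31), (26, 27, Jo, 7, 23), (26, 27, Jo, 7, 31), (26, 3, Yan, 7, 23), (26, 3, Yan, 7, 31), (26, 39, Dee, 7, 23), (26, 39, Dee, 7, 31), (8, 27, Xia, 19, 30), (8, 27, Xia, 19, 32), (8, 27, Xia, 19, 37), (8, 30, Hal, 19, 30), (8, 30, Hal, 19, 32), (8, 30, Hal, 19, 37), (8, 32, Fay, 19, 30), (8, 32, Fay, 19, 32), (8, 32, Fay, 19, 37), (8, 9, Uma, 19, 30), (8, 9, Uma, 19, 32), (8, 9, Uma, 19, 37)}
Apply σ_{cname ≠ Uma}; surviving tuples: {(26, 18, Vic, 7, 23), (26, 18, Vic, 7, 31), (26, 19, Cal, 7, 23), (26, 19, Cal, 7, 31), (26, 22, Jo, 7, 23), (26, 22, Jo, 7, 31), (26, 27, Jo, 7, 23), (26, 27, Jo, 7, 31), (26, 3, Yan, 7, 23), (26, 3, Yan, 7, 31), (26, 39, Dee, 7, 23), (26, 39, Dee, 7, 31), (8, 27, Xia, 19, 30), (8, 27, Xia, 19, 32), (8, 27, Xia, 19, 37), (8, 30, Hal, 19, 30), (8, 30, Hal, 19, 32), (8, 30, Hal, 19, 37), (8, 32, Fay, 19, 30), (8, 32, Fay, 19, 32), (8, 32, Fay, 19, 37)}
π_{pid, sid, cname} gives {(19, 8, Fay), (19, 8, Hal), (19, 8, Xia), (7, 26, Cal), (7, 26, Dee), (7, 26, Jo), (7, 26, Vic), (7, 26, Yan)} (13 duplicate(s) eliminated).

{(19, 8, Fay), (19, 8, Hal), (19, 8, Xia), (7, 26, Cal), (7, 26, Dee), (7, 26, Jo), (7, 26, Vic), (7, 26, Yan)}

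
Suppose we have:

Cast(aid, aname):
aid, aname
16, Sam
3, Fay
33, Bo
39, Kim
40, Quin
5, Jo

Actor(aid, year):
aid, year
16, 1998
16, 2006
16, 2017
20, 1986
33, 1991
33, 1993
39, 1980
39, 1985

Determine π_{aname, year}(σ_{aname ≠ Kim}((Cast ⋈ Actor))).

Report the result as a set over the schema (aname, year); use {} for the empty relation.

{(Bo, 1991), (Bo, 1993), (Sam, 1998), (Sam, 2006), (Sam, 2017)}

Natural join on aid: {(16, Sam, 1998), (16, Sam, 2006), (16, Sam, 2017), (33, Bo, 1991), (33, Bo, 1993), (39, Kim, 1980), (39, Kim, 1985)}
σ[aname ≠ Kim]: keep tuples satisfying aname ≠ Kim → {(16, Sam, 1998), (16, Sam, 2006), (16, Sam, 2017), (33, Bo, 1991), (33, Bo, 1993)}
π_{aname, year} gives {(Bo, 1991), (Bo, 1993), (Sam, 1998), (Sam, 2006), (Sam, 2017)}.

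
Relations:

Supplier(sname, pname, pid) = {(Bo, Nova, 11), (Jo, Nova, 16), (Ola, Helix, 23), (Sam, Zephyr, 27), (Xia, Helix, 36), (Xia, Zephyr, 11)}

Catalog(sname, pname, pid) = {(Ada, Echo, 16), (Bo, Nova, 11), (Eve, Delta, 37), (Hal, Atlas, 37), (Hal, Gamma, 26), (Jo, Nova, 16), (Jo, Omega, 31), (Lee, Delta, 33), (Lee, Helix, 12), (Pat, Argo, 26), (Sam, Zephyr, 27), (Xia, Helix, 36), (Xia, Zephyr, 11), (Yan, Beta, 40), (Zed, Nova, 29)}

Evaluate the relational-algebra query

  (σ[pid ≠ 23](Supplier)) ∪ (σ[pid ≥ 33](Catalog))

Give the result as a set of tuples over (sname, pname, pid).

σ[pid ≠ 23]: keep tuples satisfying pid ≠ 23 → {(Bo, Nova, 11), (Jo, Nova, 16), (Sam, Zephyr, 27), (Xia, Helix, 36), (Xia, Zephyr, 11)}
σ[pid ≥ 33]: keep tuples satisfying pid ≥ 33 → {(Eve, Delta, 37), (Hal, Atlas, 37), (Lee, Delta, 33), (Xia, Helix, 36), (Yan, Beta, 40)}
Union: {(Bo, Nova, 11), (Jo, Nova, 16), (Sam, Zephyr, 27), (Xia, Helix, 36), (Xia, Zephyr, 11)} with {(Eve, Delta, 37), (Hal, Atlas, 37), (Lee, Delta, 33), (Xia, Helix, 36), (Yan, Beta, 40)} → {(Bo, Nova, 11), (Eve, Delta, 37), (Hal, Atlas, 37), (Jo, Nova, 16), (Lee, Delta, 33), (Sam, Zephyr, 27), (Xia, Helix, 36), (Xia, Zephyr, 11), (Yan, Beta, 40)}

{(Bo, Nova, 11), (Eve, Delta, 37), (Hal, Atlas, 37), (Jo, Nova, 16), (Lee, Delta, 33), (Sam, Zephyr, 27), (Xia, Helix, 36), (Xia, Zephyr, 11), (Yan, Beta, 40)}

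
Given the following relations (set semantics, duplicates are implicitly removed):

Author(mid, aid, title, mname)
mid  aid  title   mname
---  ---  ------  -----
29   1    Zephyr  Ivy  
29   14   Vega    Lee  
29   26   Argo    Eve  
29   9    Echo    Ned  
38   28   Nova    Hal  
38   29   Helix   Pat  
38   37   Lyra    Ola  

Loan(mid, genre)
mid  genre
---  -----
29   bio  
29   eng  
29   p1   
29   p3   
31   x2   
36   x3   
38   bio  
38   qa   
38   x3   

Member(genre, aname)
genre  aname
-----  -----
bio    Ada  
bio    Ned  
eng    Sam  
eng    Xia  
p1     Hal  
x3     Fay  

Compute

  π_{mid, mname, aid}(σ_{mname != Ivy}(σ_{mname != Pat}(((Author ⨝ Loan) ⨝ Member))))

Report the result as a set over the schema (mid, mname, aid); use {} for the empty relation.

{(29, Eve, 26), (29, Lee, 14), (29, Ned, 9), (38, Hal, 28), (38, Ola, 37)}

Natural join on mid: {(29, 1, Zephyr, Ivy, bio), (29, 1, Zephyr, Ivy, eng), (29, 1, Zephyr, Ivy, p1), (29, 1, Zephyr, Ivy, p3), (29, 14, Vega, Lee, bio), (29, 14, Vega, Lee, eng), (29, 14, Vega, Lee, p1), (29, 14, Vega, Lee, p3), (29, 26, Argo, Eve, bio), (29, 26, Argo, Eve, eng), (29, 26, Argo, Eve, p1), (29, 26, Argo, Eve, p3), (29, 9, Echo, Ned, bio), (29, 9, Echo, Ned, eng), (29, 9, Echo, Ned, p1), (29, 9, Echo, Ned, p3), (38, 28, Nova, Hal, bio), (38, 28, Nova, Hal, qa), (38, 28, Nova, Hal, x3), (38, 29, Helix, Pat, bio), (38, 29, Helix, Pat, qa), (38, 29, Helix, Pat, x3), (38, 37, Lyra, Ola, bio), (38, 37, Lyra, Ola, qa), (38, 37, Lyra, Ola, x3)}
Natural join on genre: {(29, 1, Zephyr, Ivy, bio, Ada), (29, 1, Zephyr, Ivy, bio, Ned), (29, 1, Zephyr, Ivy, eng, Sam), (29, 1, Zephyr, Ivy, eng, Xia), (29, 1, Zephyr, Ivy, p1, Hal), (29, 14, Vega, Lee, bio, Ada), (29, 14, Vega, Lee, bio, Ned), (29, 14, Vega, Lee, eng, Sam), (29, 14, Vega, Lee, eng, Xia), (29, 14, Vega, Lee, p1, Hal), (29, 26, Argo, Eve, bio, Ada), (29, 26, Argo, Eve, bio, Ned), (29, 26, Argo, Eve, eng, Sam), (29, 26, Argo, Eve, eng, Xia), (29, 26, Argo, Eve, p1, Hal), (29, 9, Echo, Ned, bio, Ada), (29, 9, Echo, Ned, bio, Ned), (29, 9, Echo, Ned, eng, Sam), (29, 9, Echo, Ned, eng, Xia), (29, 9, Echo, Ned, p1, Hal), (38, 28, Nova, Hal, bio, Ada), (38, 28, Nova, Hal, bio, Ned), (38, 28, Nova, Hal, x3, Fay), (38, 29, Helix, Pat, bio, Ada), (38, 29, Helix, Pat, bio, Ned), (38, 29, Helix, Pat, x3, Fay), (38, 37, Lyra, Ola, bio, Ada), (38, 37, Lyra, Ola, bio, Ned), (38, 37, Lyra, Ola, x3, Fay)}
σ[mname != Pat]: keep tuples satisfying mname != Pat → {(29, 1, Zephyr, Ivy, bio, Ada), (29, 1, Zephyr, Ivy, bio, Ned), (29, 1, Zephyr, Ivy, eng, Sam), (29, 1, Zephyr, Ivy, eng, Xia), (29, 1, Zephyr, Ivy, p1, Hal), (29, 14, Vega, Lee, bio, Ada), (29, 14, Vega, Lee, bio, Ned), (29, 14, Vega, Lee, eng, Sam), (29, 14, Vega, Lee, eng, Xia), (29, 14, Vega, Lee, p1, Hal), (29, 26, Argo, Eve, bio, Ada), (29, 26, Argo, Eve, bio, Ned), (29, 26, Argo, Eve, eng, Sam), (29, 26, Argo, Eve, eng, Xia), (29, 26, Argo, Eve, p1, Hal), (29, 9, Echo, Ned, bio, Ada), (29, 9, Echo, Ned, bio, Ned), (29, 9, Echo, Ned, eng, Sam), (29, 9, Echo, Ned, eng, Xia), (29, 9, Echo, Ned, p1, Hal), (38, 28, Nova, Hal, bio, Ada), (38, 28, Nova, Hal, bio, Ned), (38, 28, Nova, Hal, x3, Fay), (38, 37, Lyra, Ola, bio, Ada), (38, 37, Lyra, Ola, bio, Ned), (38, 37, Lyra, Ola, x3, Fay)}
σ[mname != Ivy]: keep tuples satisfying mname != Ivy → {(29, 14, Vega, Lee, bio, Ada), (29, 14, Vega, Lee, bio, Ned), (29, 14, Vega, Lee, eng, Sam), (29, 14, Vega, Lee, eng, Xia), (29, 14, Vega, Lee, p1, Hal), (29, 26, Argo, Eve, bio, Ada), (29, 26, Argo, Eve, bio, Ned), (29, 26, Argo, Eve, eng, Sam), (29, 26, Argo, Eve, eng, Xia), (29, 26, Argo, Eve, p1, Hal), (29, 9, Echo, Ned, bio, Ada), (29, 9, Echo, Ned, bio, Ned), (29, 9, Echo, Ned, eng, Sam), (29, 9, Echo, Ned, eng, Xia), (29, 9, Echo, Ned, p1, Hal), (38, 28, Nova, Hal, bio, Ada), (38, 28, Nova, Hal, bio, Ned), (38, 28, Nova, Hal, x3, Fay), (38, 37, Lyra, Ola, bio, Ada), (38, 37, Lyra, Ola, bio, Ned), (38, 37, Lyra, Ola, x3, Fay)}
Keep only column(s) mid, mname, aid (16 duplicate(s) eliminated): {(29, Eve, 26), (29, Lee, 14), (29, Ned, 9), (38, Hal, 28), (38, Ola, 37)}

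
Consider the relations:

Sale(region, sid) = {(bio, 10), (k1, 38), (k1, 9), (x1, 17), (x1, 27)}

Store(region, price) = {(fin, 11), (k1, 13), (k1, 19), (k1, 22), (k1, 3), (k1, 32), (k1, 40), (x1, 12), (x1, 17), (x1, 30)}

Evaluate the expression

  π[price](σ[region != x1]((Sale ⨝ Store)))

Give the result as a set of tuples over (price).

{13, 19, 22, 3, 32, 40}

Sale ⋈ Store (natural join on region): {(k1, 38, 13), (k1, 38, 19), (k1, 38, 22), (k1, 38, 3), (k1, 38, 32), (k1, 38, 40), (k1, 9, 13), (k1, 9, 19), (k1, 9, 22), (k1, 9, 3), (k1, 9, 32), (k1, 9, 40), (x1, 17, 12), (x1, 17, 17), (x1, 17, 30), (x1, 27, 12), (x1, 27, 17), (x1, 27, 30)}
Selection region != x1: {(k1, 38, 13), (k1, 38, 19), (k1, 38, 22), (k1, 38, 3), (k1, 38, 32), (k1, 38, 40), (k1, 9, 13), (k1, 9, 19), (k1, 9, 22), (k1, 9, 3), (k1, 9, 32), (k1, 9, 40)}
π_{price} gives {13, 19, 22, 3, 32, 40} (6 duplicate(s) eliminated).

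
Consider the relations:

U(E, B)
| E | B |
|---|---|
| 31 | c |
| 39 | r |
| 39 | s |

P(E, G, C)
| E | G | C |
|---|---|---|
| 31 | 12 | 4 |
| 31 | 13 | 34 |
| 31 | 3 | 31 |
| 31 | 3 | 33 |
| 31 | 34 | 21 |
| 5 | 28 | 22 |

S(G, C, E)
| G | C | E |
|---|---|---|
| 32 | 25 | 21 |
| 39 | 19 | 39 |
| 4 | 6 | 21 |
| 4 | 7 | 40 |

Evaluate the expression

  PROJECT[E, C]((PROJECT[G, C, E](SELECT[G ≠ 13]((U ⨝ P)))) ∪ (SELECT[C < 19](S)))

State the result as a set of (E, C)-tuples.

{(21, 6), (31, 21), (31, 31), (31, 33), (31, 4), (40, 7)}

U ⋈ P (natural join on E): {(31, c, 12, 4), (31, c, 13, 34), (31, c, 3, 31), (31, c, 3, 33), (31, c, 34, 21)}
Selection G ≠ 13: {(31, c, 12, 4), (31, c, 3, 31), (31, c, 3, 33), (31, c, 34, 21)}
π_{G, C, E} gives {(12, 4, 31), (3, 31, 31), (3, 33, 31), (34, 21, 31)}.
Selection C < 19: {(4, 6, 21), (4, 7, 40)}
Taking the union: {(12, 4, 31), (3, 31, 31), (3, 33, 31), (34, 21, 31), (4, 6, 21), (4, 7, 40)}
π_{E, C} gives {(21, 6), (31, 21), (31, 31), (31, 33), (31, 4), (40, 7)}.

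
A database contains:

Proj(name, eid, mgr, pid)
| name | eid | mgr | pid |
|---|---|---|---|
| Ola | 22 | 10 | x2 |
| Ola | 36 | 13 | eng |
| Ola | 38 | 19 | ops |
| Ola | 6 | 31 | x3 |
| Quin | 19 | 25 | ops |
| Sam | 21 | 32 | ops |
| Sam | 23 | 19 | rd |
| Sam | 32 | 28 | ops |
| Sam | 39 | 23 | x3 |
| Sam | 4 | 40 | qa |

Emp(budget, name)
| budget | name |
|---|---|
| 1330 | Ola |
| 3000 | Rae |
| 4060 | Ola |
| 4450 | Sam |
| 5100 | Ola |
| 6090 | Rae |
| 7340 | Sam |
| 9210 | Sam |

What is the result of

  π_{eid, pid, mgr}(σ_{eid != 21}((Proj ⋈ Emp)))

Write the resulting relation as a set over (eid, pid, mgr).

Joining Proj and Emp on name yields {(Ola, 22, 10, x2, 1330), (Ola, 22, 10, x2, 4060), (Ola, 22, 10, x2, 5100), (Ola, 36, 13, eng, 1330), (Ola, 36, 13, eng, 4060), (Ola, 36, 13, eng, 5100), (Ola, 38, 19, ops, 1330), (Ola, 38, 19, ops, 4060), (Ola, 38, 19, ops, 5100), (Ola, 6, 31, x3, 1330), (Ola, 6, 31, x3, 4060), (Ola, 6, 31, x3, 5100), (Sam, 21, 32, ops, 4450), (Sam, 21, 32, ops, 7340), (Sam, 21, 32, ops, 9210), (Sam, 23, 19, rd, 4450), (Sam, 23, 19, rd, 7340), (Sam, 23, 19, rd, 9210), (Sam, 32, 28, ops, 4450), (Sam, 32, 28, ops, 7340), (Sam, 32, 28, ops, 9210), (Sam, 39, 23, x3, 4450), (Sam, 39, 23, x3, 7340), (Sam, 39, 23, x3, 9210), (Sam, 4, 40, qa, 4450), (Sam, 4, 40, qa, 7340), (Sam, 4, 40, qa, 9210)}.
Filtering on eid != 21 leaves {(Ola, 22, 10, x2, 1330), (Ola, 22, 10, x2, 4060), (Ola, 22, 10, x2, 5100), (Ola, 36, 13, eng, 1330), (Ola, 36, 13, eng, 4060), (Ola, 36, 13, eng, 5100), (Ola, 38, 19, ops, 1330), (Ola, 38, 19, ops, 4060), (Ola, 38, 19, ops, 5100), (Ola, 6, 31, x3, 1330), (Ola, 6, 31, x3, 4060), (Ola, 6, 31, x3, 5100), (Sam, 23, 19, rd, 4450), (Sam, 23, 19, rd, 7340), (Sam, 23, 19, rd, 9210), (Sam, 32, 28, ops, 4450), (Sam, 32, 28, ops, 7340), (Sam, 32, 28, ops, 9210), (Sam, 39, 23, x3, 4450), (Sam, 39, 23, x3, 7340), (Sam, 39, 23, x3, 9210), (Sam, 4, 40, qa, 4450), (Sam, 4, 40, qa, 7340), (Sam, 4, 40, qa, 9210)}.
Projecting to eid, pid, mgr (16 duplicate(s) eliminated): {(22, x2, 10), (23, rd, 19), (32, ops, 28), (36, eng, 13), (38, ops, 19), (39, x3, 23), (4, qa, 40), (6, x3, 31)}

{(22, x2, 10), (23, rd, 19), (32, ops, 28), (36, eng, 13), (38, ops, 19), (39, x3, 23), (4, qa, 40), (6, x3, 31)}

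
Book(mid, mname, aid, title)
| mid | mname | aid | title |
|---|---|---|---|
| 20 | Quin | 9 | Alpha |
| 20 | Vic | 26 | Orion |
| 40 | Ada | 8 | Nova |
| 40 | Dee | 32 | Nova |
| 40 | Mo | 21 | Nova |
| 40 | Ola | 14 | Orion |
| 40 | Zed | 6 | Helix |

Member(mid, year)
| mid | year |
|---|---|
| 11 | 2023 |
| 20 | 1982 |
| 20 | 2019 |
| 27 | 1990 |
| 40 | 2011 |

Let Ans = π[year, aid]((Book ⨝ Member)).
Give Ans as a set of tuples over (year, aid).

{(1982, 26), (1982, 9), (2011, 14), (2011, 21), (2011, 32), (2011, 6), (2011, 8), (2019, 26), (2019, 9)}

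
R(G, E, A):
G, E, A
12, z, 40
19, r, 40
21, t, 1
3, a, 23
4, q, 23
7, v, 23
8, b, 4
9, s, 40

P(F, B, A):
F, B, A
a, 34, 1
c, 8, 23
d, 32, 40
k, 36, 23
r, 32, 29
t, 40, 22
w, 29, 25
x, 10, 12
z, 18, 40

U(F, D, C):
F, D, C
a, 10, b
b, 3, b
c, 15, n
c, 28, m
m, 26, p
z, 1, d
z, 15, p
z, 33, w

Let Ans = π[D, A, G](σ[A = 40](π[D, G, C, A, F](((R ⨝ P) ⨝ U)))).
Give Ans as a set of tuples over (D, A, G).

{(1, 40, 12), (1, 40, 19), (1, 40, 9), (15, 40, 12), (15, 40, 19), (15, 40, 9), (33, 40, 12), (33, 40, 19), (33, 40, 9)}

Natural join on A: {(12, z, 40, d, 32), (12, z, 40, z, 18), (19, r, 40, d, 32), (19, r, 40, z, 18), (21, t, 1, a, 34), (3, a, 23, c, 8), (3, a, 23, k, 36), (4, q, 23, c, 8), (4, q, 23, k, 36), (7, v, 23, c, 8), (7, v, 23, k, 36), (9, s, 40, d, 32), (9, s, 40, z, 18)}
Natural join on F: {(12, z, 40, z, 18, 1, d), (12, z, 40, z, 18, 15, p), (12, z, 40, z, 18, 33, w), (19, r, 40, z, 18, 1, d), (19, r, 40, z, 18, 15, p), (19, r, 40, z, 18, 33, w), (21, t, 1, a, 34, 10, b), (3, a, 23, c, 8, 15, n), (3, a, 23, c, 8, 28, m), (4, q, 23, c, 8, 15, n), (4, q, 23, c, 8, 28, m), (7, v, 23, c, 8, 15, n), (7, v, 23, c, 8, 28, m), (9, s, 40, z, 18, 1, d), (9, s, 40, z, 18, 15, p), (9, s, 40, z, 18, 33, w)}
Keep only column(s) D, G, C, A, F: {(1, 12, d, 40, z), (1, 19, d, 40, z), (1, 9, d, 40, z), (10, 21, b, 1, a), (15, 12, p, 40, z), (15, 19, p, 40, z), (15, 3, n, 23, c), (15, 4, n, 23, c), (15, 7, n, 23, c), (15, 9, p, 40, z), (28, 3, m, 23, c), (28, 4, m, 23, c), (28, 7, m, 23, c), (33, 12, w, 40, z), (33, 19, w, 40, z), (33, 9, w, 40, z)}
σ[A = 40]: keep tuples satisfying A = 40 → {(1, 12, d, 40, z), (1, 19, d, 40, z), (1, 9, d, 40, z), (15, 12, p, 40, z), (15, 19, p, 40, z), (15, 9, p, 40, z), (33, 12, w, 40, z), (33, 19, w, 40, z), (33, 9, w, 40, z)}
Keep only column(s) D, A, G: {(1, 40, 12), (1, 40, 19), (1, 40, 9), (15, 40, 12), (15, 40, 19), (15, 40, 9), (33, 40, 12), (33, 40, 19), (33, 40, 9)}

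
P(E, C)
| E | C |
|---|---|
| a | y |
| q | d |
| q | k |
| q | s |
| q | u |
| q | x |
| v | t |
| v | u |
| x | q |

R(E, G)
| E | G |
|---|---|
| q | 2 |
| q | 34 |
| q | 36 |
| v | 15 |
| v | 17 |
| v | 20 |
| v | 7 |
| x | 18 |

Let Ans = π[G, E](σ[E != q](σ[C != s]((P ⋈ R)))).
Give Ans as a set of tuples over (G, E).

{(15, v), (17, v), (18, x), (20, v), (7, v)}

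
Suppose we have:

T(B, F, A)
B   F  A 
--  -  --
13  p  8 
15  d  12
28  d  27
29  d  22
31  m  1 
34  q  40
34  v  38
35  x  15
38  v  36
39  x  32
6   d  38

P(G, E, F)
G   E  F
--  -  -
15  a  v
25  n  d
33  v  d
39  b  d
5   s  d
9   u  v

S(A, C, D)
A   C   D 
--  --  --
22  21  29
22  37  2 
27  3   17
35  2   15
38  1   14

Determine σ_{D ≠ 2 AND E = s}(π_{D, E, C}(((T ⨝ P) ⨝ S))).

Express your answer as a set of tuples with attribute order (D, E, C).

Natural join on F: {(15, d, 12, 25, n), (15, d, 12, 33, v), (15, d, 12, 39, b), (15, d, 12, 5, s), (28, d, 27, 25, n), (28, d, 27, 33, v), (28, d, 27, 39, b), (28, d, 27, 5, s), (29, d, 22, 25, n), (29, d, 22, 33, v), (29, d, 22, 39, b), (29, d, 22, 5, s), (34, v, 38, 15, a), (34, v, 38, 9, u), (38, v, 36, 15, a), (38, v, 36, 9, u), (6, d, 38, 25, n), (6, d, 38, 33, v), (6, d, 38, 39, b), (6, d, 38, 5, s)}
Natural join on A: {(28, d, 27, 25, n, 3, 17), (28, d, 27, 33, v, 3, 17), (28, d, 27, 39, b, 3, 17), (28, d, 27, 5, s, 3, 17), (29, d, 22, 25, n, 21, 29), (29, d, 22, 25, n, 37, 2), (29, d, 22, 33, v, 21, 29), (29, d, 22, 33, v, 37, 2), (29, d, 22, 39, b, 21, 29), (29, d, 22, 39, b, 37, 2), (29, d, 22, 5, s, 21, 29), (29, d, 22, 5, s, 37, 2), (34, v, 38, 15, a, 1, 14), (34, v, 38, 9, u, 1, 14), (6, d, 38, 25, n, 1, 14), (6, d, 38, 33, v, 1, 14), (6, d, 38, 39, b, 1, 14), (6, d, 38, 5, s, 1, 14)}
Keep only column(s) D, E, C: {(14, a, 1), (14, b, 1), (14, n, 1), (14, s, 1), (14, u, 1), (14, v, 1), (17, b, 3), (17, n, 3), (17, s, 3), (17, v, 3), (2, b, 37), (2, n, 37), (2, s, 37), (2, v, 37), (29, b, 21), (29, n, 21), (29, s, 21), (29, v, 21)}
σ[D ≠ 2 AND E = s]: keep tuples satisfying D ≠ 2 AND E = s → {(14, s, 1), (17, s, 3), (29, s, 21)}

{(14, s, 1), (17, s, 3), (29, s, 21)}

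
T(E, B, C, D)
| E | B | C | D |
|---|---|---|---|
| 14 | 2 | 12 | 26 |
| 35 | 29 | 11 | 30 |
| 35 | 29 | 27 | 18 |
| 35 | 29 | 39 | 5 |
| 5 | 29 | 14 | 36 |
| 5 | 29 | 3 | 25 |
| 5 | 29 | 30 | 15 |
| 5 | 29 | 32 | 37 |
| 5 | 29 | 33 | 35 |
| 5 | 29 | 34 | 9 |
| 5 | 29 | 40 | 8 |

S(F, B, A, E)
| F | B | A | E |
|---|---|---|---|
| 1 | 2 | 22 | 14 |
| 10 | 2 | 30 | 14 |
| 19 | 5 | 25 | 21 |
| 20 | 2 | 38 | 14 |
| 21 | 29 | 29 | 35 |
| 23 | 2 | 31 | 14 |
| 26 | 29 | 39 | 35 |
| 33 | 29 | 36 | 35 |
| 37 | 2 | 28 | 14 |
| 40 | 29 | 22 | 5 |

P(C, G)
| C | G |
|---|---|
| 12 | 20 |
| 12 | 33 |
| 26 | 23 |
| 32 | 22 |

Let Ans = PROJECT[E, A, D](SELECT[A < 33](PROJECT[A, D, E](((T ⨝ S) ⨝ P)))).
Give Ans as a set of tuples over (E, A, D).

{(14, 22, 26), (14, 28, 26), (14, 30, 26), (14, 31, 26), (5, 22, 37)}

Joining T and S on E, B yields {(14, 2, 12, 26, 1, 22), (14, 2, 12, 26, 10, 30), (14, 2, 12, 26, 20, 38), (14, 2, 12, 26, 23, 31), (14, 2, 12, 26, 37, 28), (35, 29, 11, 30, 21, 29), (35, 29, 11, 30, 26, 39), (35, 29, 11, 30, 33, 36), (35, 29, 27, 18, 21, 29), (35, 29, 27, 18, 26, 39), (35, 29, 27, 18, 33, 36), (35, 29, 39, 5, 21, 29), (35, 29, 39, 5, 26, 39), (35, 29, 39, 5, 33, 36), (5, 29, 14, 36, 40, 22), (5, 29, 3, 25, 40, 22), (5, 29, 30, 15, 40, 22), (5, 29, 32, 37, 40, 22), (5, 29, 33, 35, 40, 22), (5, 29, 34, 9, 40, 22), (5, 29, 40, 8, 40, 22)}.
Joining (T ⨝ S) and P on C yields {(14, 2, 12, 26, 1, 22, 20), (14, 2, 12, 26, 1, 22, 33), (14, 2, 12, 26, 10, 30, 20), (14, 2, 12, 26, 10, 30, 33), (14, 2, 12, 26, 20, 38, 20), (14, 2, 12, 26, 20, 38, 33), (14, 2, 12, 26, 23, 31, 20), (14, 2, 12, 26, 23, 31, 33), (14, 2, 12, 26, 37, 28, 20), (14, 2, 12, 26, 37, 28, 33), (5, 29, 32, 37, 40, 22, 22)}.
Projecting to A, D, E (5 duplicate(s) eliminated): {(22, 26, 14), (22, 37, 5), (28, 26, 14), (30, 26, 14), (31, 26, 14), (38, 26, 14)}
Apply σ_{A < 33}; surviving tuples: {(22, 26, 14), (22, 37, 5), (28, 26, 14), (30, 26, 14), (31, 26, 14)}
Projecting to E, A, D: {(14, 22, 26), (14, 28, 26), (14, 30, 26), (14, 31, 26), (5, 22, 37)}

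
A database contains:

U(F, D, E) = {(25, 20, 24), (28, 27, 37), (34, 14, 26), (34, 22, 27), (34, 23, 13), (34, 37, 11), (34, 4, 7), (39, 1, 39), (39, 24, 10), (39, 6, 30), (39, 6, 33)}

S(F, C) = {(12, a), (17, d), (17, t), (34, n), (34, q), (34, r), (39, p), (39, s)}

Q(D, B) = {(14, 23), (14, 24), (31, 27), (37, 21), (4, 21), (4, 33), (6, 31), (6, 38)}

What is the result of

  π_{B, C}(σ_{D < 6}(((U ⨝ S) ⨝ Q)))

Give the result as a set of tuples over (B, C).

Natural join on F: {(34, 14, 26, n), (34, 14, 26, q), (34, 14, 26, r), (34, 22, 27, n), (34, 22, 27, q), (34, 22, 27, r), (34, 23, 13, n), (34, 23, 13, q), (34, 23, 13, r), (34, 37, 11, n), (34, 37, 11, q), (34, 37, 11, r), (34, 4, 7, n), (34, 4, 7, q), (34, 4, 7, r), (39, 1, 39, p), (39, 1, 39, s), (39, 24, 10, p), (39, 24, 10, s), (39, 6, 30, p), (39, 6, 30, s), (39, 6, 33, p), (39, 6, 33, s)}
Natural join on D: {(34, 14, 26, n, 23), (34, 14, 26, n, 24), (34, 14, 26, q, 23), (34, 14, 26, q, 24), (34, 14, 26, r, 23), (34, 14, 26, r, 24), (34, 37, 11, n, 21), (34, 37, 11, q, 21), (34, 37, 11, r, 21), (34, 4, 7, n, 21), (34, 4, 7, n, 33), (34, 4, 7, q, 21), (34, 4, 7, q, 33), (34, 4, 7, r, 21), (34, 4, 7, r, 33), (39, 6, 30, p, 31), (39, 6, 30, p, 38), (39, 6, 30, s, 31), (39, 6, 30, s, 38), (39, 6, 33, p, 31), (39, 6, 33, p, 38), (39, 6, 33, s, 31), (39, 6, 33, s, 38)}
Apply σ_{D < 6}; surviving tuples: {(34, 4, 7, n, 21), (34, 4, 7, n, 33), (34, 4, 7, q, 21), (34, 4, 7, q, 33), (34, 4, 7, r, 21), (34, 4, 7, r, 33)}
π[B, C]: project onto (B, C) → {(21, n), (21, q), (21, r), (33, n), (33, q), (33, r)}

{(21, n), (21, q), (21, r), (33, n), (33, q), (33, r)}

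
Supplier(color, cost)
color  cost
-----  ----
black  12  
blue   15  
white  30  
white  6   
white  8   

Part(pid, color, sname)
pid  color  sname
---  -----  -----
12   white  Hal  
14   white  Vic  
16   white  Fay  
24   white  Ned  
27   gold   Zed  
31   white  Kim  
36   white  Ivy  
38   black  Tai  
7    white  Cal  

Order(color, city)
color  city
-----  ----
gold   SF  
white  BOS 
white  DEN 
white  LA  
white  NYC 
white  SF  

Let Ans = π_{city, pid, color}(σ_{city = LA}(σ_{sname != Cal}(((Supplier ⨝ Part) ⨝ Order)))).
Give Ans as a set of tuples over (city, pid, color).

{(LA, 12, white), (LA, 14, white), (LA, 16, white), (LA, 24, white), (LA, 31, white), (LA, 36, white)}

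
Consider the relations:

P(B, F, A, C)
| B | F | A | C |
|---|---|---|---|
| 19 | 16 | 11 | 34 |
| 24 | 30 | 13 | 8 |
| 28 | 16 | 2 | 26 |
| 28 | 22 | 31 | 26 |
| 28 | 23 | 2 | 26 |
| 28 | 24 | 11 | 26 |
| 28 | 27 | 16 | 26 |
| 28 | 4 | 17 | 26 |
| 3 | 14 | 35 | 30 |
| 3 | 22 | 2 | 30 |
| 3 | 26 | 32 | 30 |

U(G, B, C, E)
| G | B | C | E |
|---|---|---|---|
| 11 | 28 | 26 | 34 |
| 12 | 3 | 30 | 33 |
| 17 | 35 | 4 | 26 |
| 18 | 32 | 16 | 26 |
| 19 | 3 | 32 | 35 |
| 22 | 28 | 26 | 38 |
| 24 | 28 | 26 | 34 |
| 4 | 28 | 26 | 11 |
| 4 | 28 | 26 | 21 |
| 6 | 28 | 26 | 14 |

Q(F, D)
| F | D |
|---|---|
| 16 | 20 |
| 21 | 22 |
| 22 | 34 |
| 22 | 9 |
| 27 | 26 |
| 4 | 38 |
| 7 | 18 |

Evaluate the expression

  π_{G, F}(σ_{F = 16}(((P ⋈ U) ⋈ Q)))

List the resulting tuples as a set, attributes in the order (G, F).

{(11, 16), (22, 16), (24, 16), (4, 16), (6, 16)}

Natural join on B, C: {(28, 16, 2, 26, 11, 34), (28, 16, 2, 26, 22, 38), (28, 16, 2, 26, 24, 34), (28, 16, 2, 26, 4, 11), (28, 16, 2, 26, 4, 21), (28, 16, 2, 26, 6, 14), (28, 22, 31, 26, 11, 34), (28, 22, 31, 26, 22, 38), (28, 22, 31, 26, 24, 34), (28, 22, 31, 26, 4, 11), (28, 22, 31, 26, 4, 21), (28, 22, 31, 26, 6, 14), (28, 23, 2, 26, 11, 34), (28, 23, 2, 26, 22, 38), (28, 23, 2, 26, 24, 34), (28, 23, 2, 26, 4, 11), (28, 23, 2, 26, 4, 21), (28, 23, 2, 26, 6, 14), (28, 24, 11, 26, 11, 34), (28, 24, 11, 26, 22, 38), (28, 24, 11, 26, 24, 34), (28, 24, 11, 26, 4, 11), (28, 24, 11, 26, 4, 21), (28, 24, 11, 26, 6, 14), (28, 27, 16, 26, 11, 34), (28, 27, 16, 26, 22, 38), (28, 27, 16, 26, 24, 34), (28, 27, 16, 26, 4, 11), (28, 27, 16, 26, 4, 21), (28, 27, 16, 26, 6, 14), (28, 4, 17, 26, 11, 34), (28, 4, 17, 26, 22, 38), (28, 4, 17, 26, 24, 34), (28, 4, 17, 26, 4, 11), (28, 4, 17, 26, 4, 21), (28, 4, 17, 26, 6, 14), (3, 14, 35, 30, 12, 33), (3, 22, 2, 30, 12, 33), (3, 26, 32, 30, 12, 33)}
Natural join on F: {(28, 16, 2, 26, 11, 34, 20), (28, 16, 2, 26, 22, 38, 20), (28, 16, 2, 26, 24, 34, 20), (28, 16, 2, 26, 4, 11, 20), (28, 16, 2, 26, 4, 21, 20), (28, 16, 2, 26, 6, 14, 20), (28, 22, 31, 26, 11, 34, 34), (28, 22, 31, 26, 11, 34, 9), (28, 22, 31, 26, 22, 38, 34), (28, 22, 31, 26, 22, 38, 9), (28, 22, 31, 26, 24, 34, 34), (28, 22, 31, 26, 24, 34, 9), (28, 22, 31, 26, 4, 11, 34), (28, 22, 31, 26, 4, 11, 9), (28, 22, 31, 26, 4, 21, 34), (28, 22, 31, 26, 4, 21, 9), (28, 22, 31, 26, 6, 14, 34), (28, 22, 31, 26, 6, 14, 9), (28, 27, 16, 26, 11, 34, 26), (28, 27, 16, 26, 22, 38, 26), (28, 27, 16, 26, 24, 34, 26), (28, 27, 16, 26, 4, 11, 26), (28, 27, 16, 26, 4, 21, 26), (28, 27, 16, 26, 6, 14, 26), (28, 4, 17, 26, 11, 34, 38), (28, 4, 17, 26, 22, 38, 38), (28, 4, 17, 26, 24, 34, 38), (28, 4, 17, 26, 4, 11, 38), (28, 4, 17, 26, 4, 21, 38), (28, 4, 17, 26, 6, 14, 38), (3, 22, 2, 30, 12, 33, 34), (3, 22, 2, 30, 12, 33, 9)}
Apply σ_{F = 16}; surviving tuples: {(28, 16, 2, 26, 11, 34, 20), (28, 16, 2, 26, 22, 38, 20), (28, 16, 2, 26, 24, 34, 20), (28, 16, 2, 26, 4, 11, 20), (28, 16, 2, 26, 4, 21, 20), (28, 16, 2, 26, 6, 14, 20)}
Keep only column(s) G, F (1 duplicate(s) eliminated): {(11, 16), (22, 16), (24, 16), (4, 16), (6, 16)}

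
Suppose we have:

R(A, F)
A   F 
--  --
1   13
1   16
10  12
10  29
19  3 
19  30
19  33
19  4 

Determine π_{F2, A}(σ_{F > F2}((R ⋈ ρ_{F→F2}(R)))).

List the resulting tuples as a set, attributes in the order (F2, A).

{(12, 10), (13, 1), (3, 19), (30, 19), (4, 19)}

ρ[F→F2]: schema becomes (A, F2); tuples unchanged.
Joining R and ρ_{F→F2}(R) on A yields {(1, 13, 13), (1, 13, 16), (1, 16, 13), (1, 16, 16), (10, 12, 12), (10, 12, 29), (10, 29, 12), (10, 29, 29), (19, 3, 3), (19, 3, 30), (19, 3, 33), (19, 3, 4), (19, 30, 3), (19, 30, 30), (19, 30, 33), (19, 30, 4), (19, 33, 3), (19, 33, 30), (19, 33, 33), (19, 33, 4), (19, 4, 3), (19, 4, 30), (19, 4, 33), (19, 4, 4)}.
Selection F > F2: {(1, 16, 13), (10, 29, 12), (19, 30, 3), (19, 30, 4), (19, 33, 3), (19, 33, 30), (19, 33, 4), (19, 4, 3)}
π_{F2, A} gives {(12, 10), (13, 1), (3, 19), (30, 19), (4, 19)} (3 duplicate(s) eliminated).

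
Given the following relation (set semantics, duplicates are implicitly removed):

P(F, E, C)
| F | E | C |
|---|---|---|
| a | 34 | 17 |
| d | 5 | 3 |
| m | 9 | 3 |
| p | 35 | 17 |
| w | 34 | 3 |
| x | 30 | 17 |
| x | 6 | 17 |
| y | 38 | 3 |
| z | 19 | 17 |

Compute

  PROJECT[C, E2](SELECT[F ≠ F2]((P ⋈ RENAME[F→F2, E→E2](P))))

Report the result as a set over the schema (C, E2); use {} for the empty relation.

ρ[F→F2, E→E2]: schema becomes (F2, E2, C); tuples unchanged.
Joining P and RENAME[F→F2, E→E2](P) on C yields {(a, 34, 17, a, 34), (a, 34, 17, p, 35), (a, 34, 17, x, 30), (a, 34, 17, x, 6), (a, 34, 17, z, 19), (d, 5, 3, d, 5), (d, 5, 3, m, 9), (d, 5, 3, w, 34), (d, 5, 3, y, 38), (m, 9, 3, d, 5), (m, 9, 3, m, 9), (m, 9, 3, w, 34), (m, 9, 3, y, 38), (p, 35, 17, a, 34), (p, 35, 17, p, 35), (p, 35, 17, x, 30), (p, 35, 17, x, 6), (p, 35, 17, z, 19), (w, 34, 3, d, 5), (w, 34, 3, m, 9), (w, 34, 3, w, 34), (w, 34, 3, y, 38), (x, 30, 17, a, 34), (x, 30, 17, p, 35), (x, 30, 17, x, 30), (x, 30, 17, x, 6), (x, 30, 17, z, 19), (x, 6, 17, a, 34), (x, 6, 17, p, 35), (x, 6, 17, x, 30), (x, 6, 17, x, 6), (x, 6, 17, z, 19), (y, 38, 3, d, 5), (y, 38, 3, m, 9), (y, 38, 3, w, 34), (y, 38, 3, y, 38), (z, 19, 17, a, 34), (z, 19, 17, p, 35), (z, 19, 17, x, 30), (z, 19, 17, x, 6), (z, 19, 17, z, 19)}.
Apply σ_{F ≠ F2}; surviving tuples: {(a, 34, 17, p, 35), (a, 34, 17, x, 30), (a, 34, 17, x, 6), (a, 34, 17, z, 19), (d, 5, 3, m, 9), (d, 5, 3, w, 34), (d, 5, 3, y, 38), (m, 9, 3, d, 5), (m, 9, 3, w, 34), (m, 9, 3, y, 38), (p, 35, 17, a, 34), (p, 35, 17, x, 30), (p, 35, 17, x, 6), (p, 35, 17, z, 19), (w, 34, 3, d, 5), (w, 34, 3, m, 9), (w, 34, 3, y, 38), (x, 30, 17, a, 34), (x, 30, 17, p, 35), (x, 30, 17, z, 19), (x, 6, 17, a, 34), (x, 6, 17, p, 35), (x, 6, 17, z, 19), (y, 38, 3, d, 5), (y, 38, 3, m, 9), (y, 38, 3, w, 34), (z, 19, 17, a, 34), (z, 19, 17, p, 35), (z, 19, 17, x, 30), (z, 19, 17, x, 6)}
Keep only column(s) C, E2 (21 duplicate(s) eliminated): {(17, 19), (17, 30), (17, 34), (17, 35), (17, 6), (3, 34), (3, 38), (3, 5), (3, 9)}

{(17, 19), (17, 30), (17, 34), (17, 35), (17, 6), (3, 34), (3, 38), (3, 5), (3, 9)}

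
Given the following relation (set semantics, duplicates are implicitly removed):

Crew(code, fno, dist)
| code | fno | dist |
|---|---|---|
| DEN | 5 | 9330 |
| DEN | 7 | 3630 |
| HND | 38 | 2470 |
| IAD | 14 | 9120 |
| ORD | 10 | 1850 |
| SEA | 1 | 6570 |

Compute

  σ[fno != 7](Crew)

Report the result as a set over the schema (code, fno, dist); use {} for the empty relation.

{(DEN, 5, 9330), (HND, 38, 2470), (IAD, 14, 9120), (ORD, 10, 1850), (SEA, 1, 6570)}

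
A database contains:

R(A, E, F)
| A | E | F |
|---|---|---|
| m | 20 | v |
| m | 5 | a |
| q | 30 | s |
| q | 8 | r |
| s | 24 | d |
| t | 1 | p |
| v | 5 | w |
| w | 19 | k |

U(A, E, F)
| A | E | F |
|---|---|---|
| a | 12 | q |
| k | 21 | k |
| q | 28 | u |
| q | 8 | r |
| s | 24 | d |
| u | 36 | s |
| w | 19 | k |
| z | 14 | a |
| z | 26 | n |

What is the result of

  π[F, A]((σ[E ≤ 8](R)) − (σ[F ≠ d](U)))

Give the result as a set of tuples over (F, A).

σ[E ≤ 8]: keep tuples satisfying E ≤ 8 → {(m, 5, a), (q, 8, r), (t, 1, p), (v, 5, w)}
σ[F ≠ d]: keep tuples satisfying F ≠ d → {(a, 12, q), (k, 21, k), (q, 28, u), (q, 8, r), (u, 36, s), (w, 19, k), (z, 14, a), (z, 26, n)}
Set difference of the two operands is {(m, 5, a), (t, 1, p), (v, 5, w)}.
Keep only column(s) F, A: {(a, m), (p, t), (w, v)}

{(a, m), (p, t), (w, v)}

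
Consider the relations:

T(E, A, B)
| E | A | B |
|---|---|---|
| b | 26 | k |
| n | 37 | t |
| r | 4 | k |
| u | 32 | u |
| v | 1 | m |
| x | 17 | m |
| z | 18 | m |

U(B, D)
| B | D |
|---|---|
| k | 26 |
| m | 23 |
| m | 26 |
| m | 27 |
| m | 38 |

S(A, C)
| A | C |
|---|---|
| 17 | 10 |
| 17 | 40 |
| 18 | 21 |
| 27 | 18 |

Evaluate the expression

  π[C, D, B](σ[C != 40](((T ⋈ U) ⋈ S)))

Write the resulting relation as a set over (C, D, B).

{(10, 23, m), (10, 26, m), (10, 27, m), (10, 38, m), (21, 23, m), (21, 26, m), (21, 27, m), (21, 38, m)}

Joining T and U on B yields {(b, 26, k, 26), (r, 4, k, 26), (v, 1, m, 23), (v, 1, m, 26), (v, 1, m, 27), (v, 1, m, 38), (x, 17, m, 23), (x, 17, m, 26), (x, 17, m, 27), (x, 17, m, 38), (z, 18, m, 23), (z, 18, m, 26), (z, 18, m, 27), (z, 18, m, 38)}.
Joining (T ⋈ U) and S on A yields {(x, 17, m, 23, 10), (x, 17, m, 23, 40), (x, 17, m, 26, 10), (x, 17, m, 26, 40), (x, 17, m, 27, 10), (x, 17, m, 27, 40), (x, 17, m, 38, 10), (x, 17, m, 38, 40), (z, 18, m, 23, 21), (z, 18, m, 26, 21), (z, 18, m, 27, 21), (z, 18, m, 38, 21)}.
Apply σ_{C != 40}; surviving tuples: {(x, 17, m, 23, 10), (x, 17, m, 26, 10), (x, 17, m, 27, 10), (x, 17, m, 38, 10), (z, 18, m, 23, 21), (z, 18, m, 26, 21), (z, 18, m, 27, 21), (z, 18, m, 38, 21)}
π[C, D, B]: project onto (C, D, B) → {(10, 23, m), (10, 26, m), (10, 27, m), (10, 38, m), (21, 23, m), (21, 26, m), (21, 27, m), (21, 38, m)}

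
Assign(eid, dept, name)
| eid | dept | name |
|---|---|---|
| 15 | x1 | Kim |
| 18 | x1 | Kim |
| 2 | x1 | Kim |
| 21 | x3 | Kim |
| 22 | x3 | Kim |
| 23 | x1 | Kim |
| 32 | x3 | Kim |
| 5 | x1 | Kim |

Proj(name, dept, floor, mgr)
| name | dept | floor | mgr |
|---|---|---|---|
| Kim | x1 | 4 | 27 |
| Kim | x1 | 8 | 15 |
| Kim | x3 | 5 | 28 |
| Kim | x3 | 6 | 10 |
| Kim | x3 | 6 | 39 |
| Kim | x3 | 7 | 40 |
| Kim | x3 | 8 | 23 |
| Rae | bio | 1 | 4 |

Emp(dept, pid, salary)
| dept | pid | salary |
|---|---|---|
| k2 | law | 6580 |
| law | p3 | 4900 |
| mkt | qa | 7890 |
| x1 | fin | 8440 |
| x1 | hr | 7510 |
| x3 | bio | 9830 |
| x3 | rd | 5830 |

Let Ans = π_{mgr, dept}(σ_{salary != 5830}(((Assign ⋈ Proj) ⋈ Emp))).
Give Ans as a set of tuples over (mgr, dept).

{(10, x3), (15, x1), (23, x3), (27, x1), (28, x3), (39, x3), (40, x3)}

Assign ⋈ Proj (natural join on dept, name): {(15, x1, Kim, 4, 27), (15, x1, Kim, 8, 15), (18, x1, Kim, 4, 27), (18, x1, Kim, 8, 15), (2, x1, Kim, 4, 27), (2, x1, Kim, 8, 15), (21, x3, Kim, 5, 28), (21, x3, Kim, 6, 10), (21, x3, Kim, 6, 39), (21, x3, Kim, 7, 40), (21, x3, Kim, 8, 23), (22, x3, Kim, 5, 28), (22, x3, Kim, 6, 10), (22, x3, Kim, 6, 39), (22, x3, Kim, 7, 40), (22, x3, Kim, 8, 23), (23, x1, Kim, 4, 27), (23, x1, Kim, 8, 15), (32, x3, Kim, 5, 28), (32, x3, Kim, 6, 10), (32, x3, Kim, 6, 39), (32, x3, Kim, 7, 40), (32, x3, Kim, 8, 23), (5, x1, Kim, 4, 27), (5, x1, Kim, 8, 15)}
(Assign ⋈ Proj) ⋈ Emp (natural join on dept): {(15, x1, Kim, 4, 27, fin, 8440), (15, x1, Kim, 4, 27, hr, 7510), (15, x1, Kim, 8, 15, fin, 8440), (15, x1, Kim, 8, 15, hr, 7510), (18, x1, Kim, 4, 27, fin, 8440), (18, x1, Kim, 4, 27, hr, 7510), (18, x1, Kim, 8, 15, fin, 8440), (18, x1, Kim, 8, 15, hr, 7510), (2, x1, Kim, 4, 27, fin, 8440), (2, x1, Kim, 4, 27, hr, 7510), (2, x1, Kim, 8, 15, fin, 8440), (2, x1, Kim, 8, 15, hr, 7510), (21, x3, Kim, 5, 28, bio, 9830), (21, x3, Kim, 5, 28, rd, 5830), (21, x3, Kim, 6, 10, bio, 9830), (21, x3, Kim, 6, 10, rd, 5830), (21, x3, Kim, 6, 39, bio, 9830), (21, x3, Kim, 6, 39, rd, 5830), (21, x3, Kim, 7, 40, bio, 9830), (21, x3, Kim, 7, 40, rd, 5830), (21, x3, Kim, 8, 23, bio, 9830), (21, x3, Kim, 8, 23, rd, 5830), (22, x3, Kim, 5, 28, bio, 9830), (22, x3, Kim, 5, 28, rd, 5830), (22, x3, Kim, 6, 10, bio, 9830), (22, x3, Kim, 6, 10, rd, 5830), (22, x3, Kim, 6, 39, bio, 9830), (22, x3, Kim, 6, 39, rd, 5830), (22, x3, Kim, 7, 40, bio, 9830), (22, x3, Kim, 7, 40, rd, 5830), (22, x3, Kim, 8, 23, bio, 9830), (22, x3, Kim, 8, 23, rd, 5830), (23, x1, Kim, 4, 27, fin, 8440), (23, x1, Kim, 4, 27, hr, 7510), (23, x1, Kim, 8, 15, fin, 8440), (23, x1, Kim, 8, 15, hr, 7510), (32, x3, Kim, 5, 28, bio, 9830), (32, x3, Kim, 5, 28, rd, 5830), (32, x3, Kim, 6, 10, bio, 9830), (32, x3, Kim, 6, 10, rd, 5830), (32, x3, Kim, 6, 39, bio, 9830), (32, x3, Kim, 6, 39, rd, 5830), (32, x3, Kim, 7, 40, bio, 9830), (32, x3, Kim, 7, 40, rd, 5830), (32, x3, Kim, 8, 23, bio, 9830), (32, x3, Kim, 8, 23, rd, 5830), (5, x1, Kim, 4, 27, fin, 8440), (5, x1, Kim, 4, 27, hr, 7510), (5, x1, Kim, 8, 15, fin, 8440), (5, x1, Kim, 8, 15, hr, 7510)}
σ[salary != 5830]: keep tuples satisfying salary != 5830 → {(15, x1, Kim, 4, 27, fin, 8440), (15, x1, Kim, 4, 27, hr, 7510), (15, x1, Kim, 8, 15, fin, 8440), (15, x1, Kim, 8, 15, hr, 7510), (18, x1, Kim, 4, 27, fin, 8440), (18, x1, Kim, 4, 27, hr, 7510), (18, x1, Kim, 8, 15, fin, 8440), (18, x1, Kim, 8, 15, hr, 7510), (2, x1, Kim, 4, 27, fin, 8440), (2, x1, Kim, 4, 27, hr, 7510), (2, x1, Kim, 8, 15, fin, 8440), (2, x1, Kim, 8, 15, hr, 7510), (21, x3, Kim, 5, 28, bio, 9830), (21, x3, Kim, 6, 10, bio, 9830), (21, x3, Kim, 6, 39, bio, 9830), (21, x3, Kim, 7, 40, bio, 9830), (21, x3, Kim, 8, 23, bio, 9830), (22, x3, Kim, 5, 28, bio, 9830), (22, x3, Kim, 6, 10, bio, 9830), (22, x3, Kim, 6, 39, bio, 9830), (22, x3, Kim, 7, 40, bio, 9830), (22, x3, Kim, 8, 23, bio, 9830), (23, x1, Kim, 4, 27, fin, 8440), (23, x1, Kim, 4, 27, hr, 7510), (23, x1, Kim, 8, 15, fin, 8440), (23, x1, Kim, 8, 15, hr, 7510), (32, x3, Kim, 5, 28, bio, 9830), (32, x3, Kim, 6, 10, bio, 9830), (32, x3, Kim, 6, 39, bio, 9830), (32, x3, Kim, 7, 40, bio, 9830), (32, x3, Kim, 8, 23, bio, 9830), (5, x1, Kim, 4, 27, fin, 8440), (5, x1, Kim, 4, 27, hr, 7510), (5, x1, Kim, 8, 15, fin, 8440), (5, x1, Kim, 8, 15, hr, 7510)}
Keep only column(s) mgr, dept (28 duplicate(s) eliminated): {(10, x3), (15, x1), (23, x3), (27, x1), (28, x3), (39, x3), (40, x3)}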